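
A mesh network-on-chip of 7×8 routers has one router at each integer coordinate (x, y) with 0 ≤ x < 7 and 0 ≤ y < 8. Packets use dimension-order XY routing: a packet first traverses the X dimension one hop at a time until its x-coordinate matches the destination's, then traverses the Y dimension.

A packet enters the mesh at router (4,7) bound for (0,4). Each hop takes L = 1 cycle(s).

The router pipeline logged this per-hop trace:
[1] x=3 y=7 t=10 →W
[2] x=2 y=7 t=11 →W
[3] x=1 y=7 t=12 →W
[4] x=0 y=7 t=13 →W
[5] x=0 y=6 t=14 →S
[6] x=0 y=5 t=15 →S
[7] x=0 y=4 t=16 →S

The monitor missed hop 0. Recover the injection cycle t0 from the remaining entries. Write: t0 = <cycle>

t0 = 9

At hop 1 the cycle is 10; in general cyc_k = t0 + kL.
Therefore t0 = 10 − L = 9.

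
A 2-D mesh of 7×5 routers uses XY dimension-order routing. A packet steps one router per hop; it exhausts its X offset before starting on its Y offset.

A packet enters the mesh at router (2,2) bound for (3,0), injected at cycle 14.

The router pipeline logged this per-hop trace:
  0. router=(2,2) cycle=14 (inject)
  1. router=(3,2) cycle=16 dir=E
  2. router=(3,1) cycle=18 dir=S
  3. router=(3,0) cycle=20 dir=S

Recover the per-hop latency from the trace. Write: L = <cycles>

L = 2

cyc[1] − cyc[0] = 16 − 14 = 2.
Per-hop latency L = Δcyc = 2.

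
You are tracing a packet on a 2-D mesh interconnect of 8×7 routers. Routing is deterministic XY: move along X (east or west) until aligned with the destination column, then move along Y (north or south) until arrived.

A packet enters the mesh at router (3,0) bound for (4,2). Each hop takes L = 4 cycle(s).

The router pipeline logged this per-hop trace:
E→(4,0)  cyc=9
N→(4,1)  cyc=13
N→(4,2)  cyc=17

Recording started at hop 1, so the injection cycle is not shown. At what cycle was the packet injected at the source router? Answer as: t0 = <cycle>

t0 = 5

Hop 1 reached at cycle 9; hop k is at t0 + k·L.
Subtract one hop: t0 = 9 − 4 = 5.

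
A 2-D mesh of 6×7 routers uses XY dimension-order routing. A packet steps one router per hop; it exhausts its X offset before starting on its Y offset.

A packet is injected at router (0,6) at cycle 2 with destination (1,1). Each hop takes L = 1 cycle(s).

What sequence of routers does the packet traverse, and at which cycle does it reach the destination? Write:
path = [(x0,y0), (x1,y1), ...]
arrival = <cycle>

path = [(0,6), (1,6), (1,5), (1,4), (1,3), (1,2), (1,1)]
arrival = 8

  0. router=(0,6) cycle=2 (inject)
  1. router=(1,6) cycle=3 dir=E
  2. router=(1,5) cycle=4 dir=S
  3. router=(1,4) cycle=5 dir=S
  4. router=(1,3) cycle=6 dir=S
  5. router=(1,2) cycle=7 dir=S
  6. router=(1,1) cycle=8 dir=S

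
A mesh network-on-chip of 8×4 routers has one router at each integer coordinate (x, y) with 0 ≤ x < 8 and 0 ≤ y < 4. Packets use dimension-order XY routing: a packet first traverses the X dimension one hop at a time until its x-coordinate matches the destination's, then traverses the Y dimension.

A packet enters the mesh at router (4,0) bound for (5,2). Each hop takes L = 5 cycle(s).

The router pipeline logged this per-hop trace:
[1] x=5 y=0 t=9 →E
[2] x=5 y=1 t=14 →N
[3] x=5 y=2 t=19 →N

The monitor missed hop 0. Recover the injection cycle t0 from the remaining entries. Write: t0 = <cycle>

At hop 1 the cycle is 9; in general cyc_k = t0 + kL.
So t0 = 9 − 1·5 = 4.

t0 = 4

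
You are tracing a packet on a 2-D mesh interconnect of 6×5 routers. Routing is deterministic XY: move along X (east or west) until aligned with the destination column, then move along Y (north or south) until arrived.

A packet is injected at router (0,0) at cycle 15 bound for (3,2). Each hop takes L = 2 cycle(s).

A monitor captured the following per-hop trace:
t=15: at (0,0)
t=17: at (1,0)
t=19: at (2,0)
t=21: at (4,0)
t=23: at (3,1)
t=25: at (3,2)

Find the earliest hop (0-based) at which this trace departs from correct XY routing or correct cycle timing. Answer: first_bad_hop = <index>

first_bad_hop = 3

check 1→ d=(1,0) cyc+2: ok
check 2→ d=(1,0) cyc+2: ok
check 3→ d=(2,0) cyc+2: BAD: non-unit step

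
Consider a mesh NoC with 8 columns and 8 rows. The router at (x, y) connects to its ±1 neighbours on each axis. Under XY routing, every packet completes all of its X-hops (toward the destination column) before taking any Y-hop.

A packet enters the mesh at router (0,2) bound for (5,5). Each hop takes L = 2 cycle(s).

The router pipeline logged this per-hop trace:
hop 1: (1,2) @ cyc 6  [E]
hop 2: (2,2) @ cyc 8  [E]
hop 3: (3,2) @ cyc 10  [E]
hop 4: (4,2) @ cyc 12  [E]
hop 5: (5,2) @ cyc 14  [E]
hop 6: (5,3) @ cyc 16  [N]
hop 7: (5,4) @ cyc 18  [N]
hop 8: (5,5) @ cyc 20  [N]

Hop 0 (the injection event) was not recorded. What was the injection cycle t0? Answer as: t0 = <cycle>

At hop 1 the cycle is 6; in general cyc_k = t0 + kL.
So t0 = 6 − 1·2 = 4.

t0 = 4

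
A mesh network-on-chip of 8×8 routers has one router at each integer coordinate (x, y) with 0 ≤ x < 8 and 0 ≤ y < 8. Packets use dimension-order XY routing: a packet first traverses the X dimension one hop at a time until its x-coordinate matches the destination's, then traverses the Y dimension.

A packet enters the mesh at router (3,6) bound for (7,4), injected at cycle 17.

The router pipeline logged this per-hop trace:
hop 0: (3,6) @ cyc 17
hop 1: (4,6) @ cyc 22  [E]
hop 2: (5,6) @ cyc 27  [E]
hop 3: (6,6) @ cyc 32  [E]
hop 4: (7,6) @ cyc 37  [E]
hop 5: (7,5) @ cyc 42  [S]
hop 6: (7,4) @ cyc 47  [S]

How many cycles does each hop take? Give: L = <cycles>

L = 5

Δcyc across hop 0→1: 22 − 17 = 5.
One hop costs L cycles, so L = 5.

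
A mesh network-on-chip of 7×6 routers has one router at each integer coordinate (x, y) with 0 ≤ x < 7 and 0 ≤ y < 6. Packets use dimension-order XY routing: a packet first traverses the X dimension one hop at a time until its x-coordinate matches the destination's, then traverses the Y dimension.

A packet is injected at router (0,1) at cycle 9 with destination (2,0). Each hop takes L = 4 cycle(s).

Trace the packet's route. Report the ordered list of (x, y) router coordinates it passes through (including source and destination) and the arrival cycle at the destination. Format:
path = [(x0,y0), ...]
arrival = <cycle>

path = [(0,1), (1,1), (2,1), (2,0)]
arrival = 21

#0 — 0,1 | c9
#1 — 1,1 | c13 | E
#2 — 2,1 | c17 | E
#3 — 2,0 | c21 | S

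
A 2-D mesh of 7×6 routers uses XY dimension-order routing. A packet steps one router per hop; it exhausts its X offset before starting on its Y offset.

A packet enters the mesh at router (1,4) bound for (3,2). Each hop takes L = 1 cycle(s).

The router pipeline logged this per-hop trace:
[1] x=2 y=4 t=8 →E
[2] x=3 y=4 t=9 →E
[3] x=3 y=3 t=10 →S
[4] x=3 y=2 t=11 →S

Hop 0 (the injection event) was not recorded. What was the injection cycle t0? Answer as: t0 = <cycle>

Hop 1 reached at cycle 8; hop k is at t0 + k·L.
t0 = cyc[1] − L = 8 − 1 = 7.

t0 = 7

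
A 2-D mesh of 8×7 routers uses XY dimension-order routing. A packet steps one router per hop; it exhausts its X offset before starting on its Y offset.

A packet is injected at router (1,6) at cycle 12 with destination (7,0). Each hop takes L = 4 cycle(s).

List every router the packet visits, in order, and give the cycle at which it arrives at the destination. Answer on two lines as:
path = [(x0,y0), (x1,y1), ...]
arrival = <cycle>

  0. router=(1,6) cycle=12 (inject)
  1. router=(2,6) cycle=16 dir=E
  2. router=(3,6) cycle=20 dir=E
  3. router=(4,6) cycle=24 dir=E
  4. router=(5,6) cycle=28 dir=E
  5. router=(6,6) cycle=32 dir=E
  6. router=(7,6) cycle=36 dir=E
  7. router=(7,5) cycle=40 dir=S
  8. router=(7,4) cycle=44 dir=S
  9. router=(7,3) cycle=48 dir=S
  10. router=(7,2) cycle=52 dir=S
  11. router=(7,1) cycle=56 dir=S
  12. router=(7,0) cycle=60 dir=S

path = [(1,6), (2,6), (3,6), (4,6), (5,6), (6,6), (7,6), (7,5), (7,4), (7,3), (7,2), (7,1), (7,0)]
arrival = 60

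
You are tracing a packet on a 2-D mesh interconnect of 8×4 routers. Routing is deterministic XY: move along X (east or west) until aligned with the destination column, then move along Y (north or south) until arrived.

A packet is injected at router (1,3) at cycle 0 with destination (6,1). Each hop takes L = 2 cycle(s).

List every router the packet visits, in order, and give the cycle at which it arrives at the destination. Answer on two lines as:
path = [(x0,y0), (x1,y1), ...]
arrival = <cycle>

t=0: at (1,3)
t=2: at (2,3) after E
t=4: at (3,3) after E
t=6: at (4,3) after E
t=8: at (5,3) after E
t=10: at (6,3) after E
t=12: at (6,2) after S
t=14: at (6,1) after S

path = [(1,3), (2,3), (3,3), (4,3), (5,3), (6,3), (6,2), (6,1)]
arrival = 14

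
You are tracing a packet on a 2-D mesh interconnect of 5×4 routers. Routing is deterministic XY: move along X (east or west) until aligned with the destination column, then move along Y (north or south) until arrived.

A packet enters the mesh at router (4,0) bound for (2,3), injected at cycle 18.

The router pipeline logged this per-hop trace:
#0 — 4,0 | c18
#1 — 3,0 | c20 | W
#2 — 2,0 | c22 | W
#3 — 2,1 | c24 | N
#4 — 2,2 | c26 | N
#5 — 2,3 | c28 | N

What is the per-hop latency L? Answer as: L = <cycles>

cyc[1] − cyc[0] = 20 − 18 = 2.
Per-hop latency L = Δcyc = 2.

L = 2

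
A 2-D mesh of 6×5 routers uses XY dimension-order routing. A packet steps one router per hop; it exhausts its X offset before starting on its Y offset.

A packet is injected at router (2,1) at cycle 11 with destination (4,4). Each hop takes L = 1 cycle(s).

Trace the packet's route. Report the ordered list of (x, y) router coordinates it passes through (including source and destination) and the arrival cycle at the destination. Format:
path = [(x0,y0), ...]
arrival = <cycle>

path = [(2,1), (3,1), (4,1), (4,2), (4,3), (4,4)]
arrival = 16

t=11: at (2,1)
t=12: at (3,1) after E
t=13: at (4,1) after E
t=14: at (4,2) after N
t=15: at (4,3) after N
t=16: at (4,4) after N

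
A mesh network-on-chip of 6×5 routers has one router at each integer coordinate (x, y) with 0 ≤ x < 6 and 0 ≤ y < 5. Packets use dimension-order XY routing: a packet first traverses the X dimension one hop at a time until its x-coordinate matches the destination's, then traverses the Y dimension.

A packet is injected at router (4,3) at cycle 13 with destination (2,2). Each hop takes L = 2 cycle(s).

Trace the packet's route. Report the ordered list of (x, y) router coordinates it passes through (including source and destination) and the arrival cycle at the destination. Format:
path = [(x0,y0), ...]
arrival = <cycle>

path = [(4,3), (3,3), (2,3), (2,2)]
arrival = 19

  0. router=(4,3) cycle=13 (inject)
  1. router=(3,3) cycle=15 dir=W
  2. router=(2,3) cycle=17 dir=W
  3. router=(2,2) cycle=19 dir=S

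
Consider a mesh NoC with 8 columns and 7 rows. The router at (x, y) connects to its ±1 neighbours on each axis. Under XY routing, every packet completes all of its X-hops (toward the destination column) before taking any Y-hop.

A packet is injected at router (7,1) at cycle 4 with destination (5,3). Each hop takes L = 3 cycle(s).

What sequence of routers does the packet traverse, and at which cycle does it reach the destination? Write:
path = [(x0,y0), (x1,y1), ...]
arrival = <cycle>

  0. router=(7,1) cycle=4 (inject)
  1. router=(6,1) cycle=7 dir=W
  2. router=(5,1) cycle=10 dir=W
  3. router=(5,2) cycle=13 dir=N
  4. router=(5,3) cycle=16 dir=N

path = [(7,1), (6,1), (5,1), (5,2), (5,3)]
arrival = 16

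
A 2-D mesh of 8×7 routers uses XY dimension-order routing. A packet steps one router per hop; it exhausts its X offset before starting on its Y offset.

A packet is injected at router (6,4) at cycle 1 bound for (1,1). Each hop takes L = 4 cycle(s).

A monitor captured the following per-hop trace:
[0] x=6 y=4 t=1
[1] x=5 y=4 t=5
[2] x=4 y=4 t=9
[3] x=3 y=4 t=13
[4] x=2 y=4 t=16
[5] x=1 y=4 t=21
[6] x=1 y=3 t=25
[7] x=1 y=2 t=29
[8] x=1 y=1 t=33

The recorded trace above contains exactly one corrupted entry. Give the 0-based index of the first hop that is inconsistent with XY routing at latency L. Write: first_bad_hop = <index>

[1] (-1,+0) / 4c ⇒ ok
[2] (-1,+0) / 4c ⇒ ok
[3] (-1,+0) / 4c ⇒ ok
[4] (-1,+0) / 3c ⇒ BAD: Δcyc=3≠L

first_bad_hop = 4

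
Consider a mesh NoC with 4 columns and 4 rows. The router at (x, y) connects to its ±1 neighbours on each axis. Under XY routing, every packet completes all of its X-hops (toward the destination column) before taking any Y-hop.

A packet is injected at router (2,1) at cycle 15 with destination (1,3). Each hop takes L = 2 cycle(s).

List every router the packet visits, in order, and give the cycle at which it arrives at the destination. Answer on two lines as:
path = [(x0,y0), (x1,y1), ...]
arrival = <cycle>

  0. router=(2,1) cycle=15 (inject)
  1. router=(1,1) cycle=17 dir=W
  2. router=(1,2) cycle=19 dir=N
  3. router=(1,3) cycle=21 dir=N

path = [(2,1), (1,1), (1,2), (1,3)]
arrival = 21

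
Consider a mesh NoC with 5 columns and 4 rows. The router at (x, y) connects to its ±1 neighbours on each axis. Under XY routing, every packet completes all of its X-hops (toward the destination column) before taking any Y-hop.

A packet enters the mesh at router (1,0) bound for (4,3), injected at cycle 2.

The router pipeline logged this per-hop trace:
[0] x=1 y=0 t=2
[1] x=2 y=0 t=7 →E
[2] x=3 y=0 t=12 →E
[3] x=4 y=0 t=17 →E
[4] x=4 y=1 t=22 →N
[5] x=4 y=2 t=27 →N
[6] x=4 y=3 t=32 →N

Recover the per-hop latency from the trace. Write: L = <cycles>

L = 5

Between hops 0 and 1 the cycle counter advances 7 − 2 = 5.
Each hop adds L, hence L = 5.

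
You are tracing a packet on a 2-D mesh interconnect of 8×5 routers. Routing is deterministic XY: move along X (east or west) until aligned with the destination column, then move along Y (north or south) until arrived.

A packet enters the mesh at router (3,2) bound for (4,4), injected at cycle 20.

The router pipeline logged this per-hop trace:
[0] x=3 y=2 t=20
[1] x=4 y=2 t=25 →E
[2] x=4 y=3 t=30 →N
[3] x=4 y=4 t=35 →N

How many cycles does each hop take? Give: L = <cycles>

Δcyc across hop 0→1: 25 − 20 = 5.
Each hop adds L, hence L = 5.

L = 5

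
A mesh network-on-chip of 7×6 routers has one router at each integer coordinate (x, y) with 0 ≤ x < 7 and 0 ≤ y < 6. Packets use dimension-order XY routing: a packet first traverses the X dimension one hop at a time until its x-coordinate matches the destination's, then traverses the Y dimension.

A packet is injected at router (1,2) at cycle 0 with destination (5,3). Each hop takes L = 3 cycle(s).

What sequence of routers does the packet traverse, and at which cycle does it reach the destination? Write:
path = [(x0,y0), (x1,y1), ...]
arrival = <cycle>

path = [(1,2), (2,2), (3,2), (4,2), (5,2), (5,3)]
arrival = 15

  0. router=(1,2) cycle=0 (inject)
  1. router=(2,2) cycle=3 dir=E
  2. router=(3,2) cycle=6 dir=E
  3. router=(4,2) cycle=9 dir=E
  4. router=(5,2) cycle=12 dir=E
  5. router=(5,3) cycle=15 dir=N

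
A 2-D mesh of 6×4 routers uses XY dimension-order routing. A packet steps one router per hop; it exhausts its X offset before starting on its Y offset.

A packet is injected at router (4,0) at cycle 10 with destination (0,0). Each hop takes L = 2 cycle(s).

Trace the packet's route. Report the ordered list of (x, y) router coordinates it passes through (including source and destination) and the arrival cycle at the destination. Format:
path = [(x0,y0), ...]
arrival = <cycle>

t=10: at (4,0)
t=12: at (3,0) after W
t=14: at (2,0) after W
t=16: at (1,0) after W
t=18: at (0,0) after W

path = [(4,0), (3,0), (2,0), (1,0), (0,0)]
arrival = 18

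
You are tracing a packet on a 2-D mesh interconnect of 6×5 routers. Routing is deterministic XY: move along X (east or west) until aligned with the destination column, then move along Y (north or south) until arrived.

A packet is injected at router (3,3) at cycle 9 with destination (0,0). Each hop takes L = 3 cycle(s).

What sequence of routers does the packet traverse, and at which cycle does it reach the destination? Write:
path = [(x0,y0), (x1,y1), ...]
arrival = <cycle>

path = [(3,3), (2,3), (1,3), (0,3), (0,2), (0,1), (0,0)]
arrival = 27

hop 0: (3,3) @ cyc 9
hop 1: (2,3) @ cyc 12  [W]
hop 2: (1,3) @ cyc 15  [W]
hop 3: (0,3) @ cyc 18  [W]
hop 4: (0,2) @ cyc 21  [S]
hop 5: (0,1) @ cyc 24  [S]
hop 6: (0,0) @ cyc 27  [S]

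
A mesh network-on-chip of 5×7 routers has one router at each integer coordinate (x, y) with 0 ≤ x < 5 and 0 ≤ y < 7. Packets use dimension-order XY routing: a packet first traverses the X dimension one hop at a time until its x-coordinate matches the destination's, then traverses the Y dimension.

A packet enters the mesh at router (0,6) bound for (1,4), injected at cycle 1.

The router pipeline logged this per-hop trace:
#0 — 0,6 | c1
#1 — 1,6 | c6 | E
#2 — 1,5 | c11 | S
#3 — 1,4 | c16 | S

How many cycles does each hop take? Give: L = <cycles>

Between hops 0 and 1 the cycle counter advances 6 − 1 = 5.
Each hop adds L, hence L = 5.

L = 5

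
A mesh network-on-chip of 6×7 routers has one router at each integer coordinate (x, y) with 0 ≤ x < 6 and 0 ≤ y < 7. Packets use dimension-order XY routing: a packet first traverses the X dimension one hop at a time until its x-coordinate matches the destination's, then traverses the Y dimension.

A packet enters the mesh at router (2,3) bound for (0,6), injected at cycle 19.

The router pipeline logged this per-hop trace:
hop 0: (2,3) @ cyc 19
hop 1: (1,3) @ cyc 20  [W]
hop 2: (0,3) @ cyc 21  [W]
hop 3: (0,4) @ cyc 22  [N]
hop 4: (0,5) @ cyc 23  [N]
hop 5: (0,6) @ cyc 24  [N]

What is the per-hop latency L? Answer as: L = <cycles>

L = 1

Δcyc across hop 0→1: 20 − 19 = 1.
One hop costs L cycles, so L = 1.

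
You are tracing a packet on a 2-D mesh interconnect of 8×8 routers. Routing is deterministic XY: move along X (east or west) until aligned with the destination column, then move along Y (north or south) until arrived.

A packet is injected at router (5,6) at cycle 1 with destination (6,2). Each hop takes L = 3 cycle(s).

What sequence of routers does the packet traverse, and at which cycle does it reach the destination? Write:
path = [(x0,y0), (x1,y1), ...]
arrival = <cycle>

path = [(5,6), (6,6), (6,5), (6,4), (6,3), (6,2)]
arrival = 16

t=1: at (5,6)
t=4: at (6,6) after E
t=7: at (6,5) after S
t=10: at (6,4) after S
t=13: at (6,3) after S
t=16: at (6,2) after S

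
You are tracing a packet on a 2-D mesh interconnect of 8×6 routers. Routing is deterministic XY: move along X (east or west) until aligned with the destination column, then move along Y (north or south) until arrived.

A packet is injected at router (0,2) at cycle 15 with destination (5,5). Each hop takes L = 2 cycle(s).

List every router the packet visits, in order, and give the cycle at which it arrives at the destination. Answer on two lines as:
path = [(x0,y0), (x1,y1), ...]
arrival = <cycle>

path = [(0,2), (1,2), (2,2), (3,2), (4,2), (5,2), (5,3), (5,4), (5,5)]
arrival = 31

[0] x=0 y=2 t=15
[1] x=1 y=2 t=17 →E
[2] x=2 y=2 t=19 →E
[3] x=3 y=2 t=21 →E
[4] x=4 y=2 t=23 →E
[5] x=5 y=2 t=25 →E
[6] x=5 y=3 t=27 →N
[7] x=5 y=4 t=29 →N
[8] x=5 y=5 t=31 →N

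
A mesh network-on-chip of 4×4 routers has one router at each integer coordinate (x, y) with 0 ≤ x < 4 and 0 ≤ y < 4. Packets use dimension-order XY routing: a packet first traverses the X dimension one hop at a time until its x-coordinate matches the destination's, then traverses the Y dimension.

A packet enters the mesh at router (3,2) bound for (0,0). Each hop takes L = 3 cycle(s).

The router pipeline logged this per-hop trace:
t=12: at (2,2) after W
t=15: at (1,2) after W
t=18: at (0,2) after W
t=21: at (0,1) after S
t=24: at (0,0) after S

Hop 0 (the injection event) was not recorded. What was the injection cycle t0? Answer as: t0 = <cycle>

cyc[1] = 12 and cyc[k] = t0 + k·L for every k.
So t0 = 12 − 1·3 = 9.

t0 = 9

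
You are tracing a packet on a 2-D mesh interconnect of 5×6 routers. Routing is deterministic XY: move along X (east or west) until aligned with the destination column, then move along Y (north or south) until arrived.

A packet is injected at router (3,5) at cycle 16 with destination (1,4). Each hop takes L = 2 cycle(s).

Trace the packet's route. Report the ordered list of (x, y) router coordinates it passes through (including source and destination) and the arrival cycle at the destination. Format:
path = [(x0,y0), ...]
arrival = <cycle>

#0 — 3,5 | c16
#1 — 2,5 | c18 | W
#2 — 1,5 | c20 | W
#3 — 1,4 | c22 | S

path = [(3,5), (2,5), (1,5), (1,4)]
arrival = 22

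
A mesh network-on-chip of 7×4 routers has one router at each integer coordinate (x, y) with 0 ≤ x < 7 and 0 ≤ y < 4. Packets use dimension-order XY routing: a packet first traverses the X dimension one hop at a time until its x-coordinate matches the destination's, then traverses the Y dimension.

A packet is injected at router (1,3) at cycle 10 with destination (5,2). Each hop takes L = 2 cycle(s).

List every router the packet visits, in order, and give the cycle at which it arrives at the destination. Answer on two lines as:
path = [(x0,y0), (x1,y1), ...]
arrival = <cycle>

t=10: at (1,3)
t=12: at (2,3) after E
t=14: at (3,3) after E
t=16: at (4,3) after E
t=18: at (5,3) after E
t=20: at (5,2) after S

path = [(1,3), (2,3), (3,3), (4,3), (5,3), (5,2)]
arrival = 20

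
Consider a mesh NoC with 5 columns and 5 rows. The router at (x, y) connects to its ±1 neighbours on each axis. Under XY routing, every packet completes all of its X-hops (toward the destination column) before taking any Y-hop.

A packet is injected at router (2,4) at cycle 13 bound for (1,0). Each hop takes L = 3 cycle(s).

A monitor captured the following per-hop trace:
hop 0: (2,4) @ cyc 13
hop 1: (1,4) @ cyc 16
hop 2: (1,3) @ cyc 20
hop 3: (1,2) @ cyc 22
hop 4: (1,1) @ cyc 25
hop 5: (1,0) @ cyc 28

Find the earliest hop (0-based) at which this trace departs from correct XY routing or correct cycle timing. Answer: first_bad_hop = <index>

first_bad_hop = 2

  1: Δx=-1 Δy=+0 Δt=3 [ok]
  2: Δx=+0 Δy=-1 Δt=4 [BAD: Δcyc=4≠L]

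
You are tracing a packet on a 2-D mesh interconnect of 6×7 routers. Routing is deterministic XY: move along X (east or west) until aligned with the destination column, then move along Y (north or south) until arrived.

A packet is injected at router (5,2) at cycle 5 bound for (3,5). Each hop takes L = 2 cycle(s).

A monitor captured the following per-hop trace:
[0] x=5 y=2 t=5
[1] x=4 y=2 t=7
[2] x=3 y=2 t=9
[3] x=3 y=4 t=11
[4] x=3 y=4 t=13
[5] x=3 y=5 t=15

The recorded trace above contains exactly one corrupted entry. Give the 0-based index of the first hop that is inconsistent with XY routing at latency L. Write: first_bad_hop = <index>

first_bad_hop = 3

check 1→ d=(-1,0) cyc+2: ok
check 2→ d=(-1,0) cyc+2: ok
check 3→ d=(0,2) cyc+2: BAD: non-unit step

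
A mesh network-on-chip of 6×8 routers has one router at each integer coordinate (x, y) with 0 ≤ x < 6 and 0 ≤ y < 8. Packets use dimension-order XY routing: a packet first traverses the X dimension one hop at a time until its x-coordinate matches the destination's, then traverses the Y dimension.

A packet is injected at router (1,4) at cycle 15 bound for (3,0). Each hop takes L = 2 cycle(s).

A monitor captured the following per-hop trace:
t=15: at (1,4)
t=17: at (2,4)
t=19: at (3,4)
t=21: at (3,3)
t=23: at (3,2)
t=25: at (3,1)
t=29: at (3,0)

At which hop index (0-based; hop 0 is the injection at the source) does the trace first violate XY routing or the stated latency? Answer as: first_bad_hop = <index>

hop 1: step (+1,+0), +2 cyc — ok
hop 2: step (+1,+0), +2 cyc — ok
hop 3: step (+0,-1), +2 cyc — ok
hop 4: step (+0,-1), +2 cyc — ok
hop 5: step (+0,-1), +2 cyc — ok
hop 6: step (+0,-1), +4 cyc — BAD: Δcyc=4≠L

first_bad_hop = 6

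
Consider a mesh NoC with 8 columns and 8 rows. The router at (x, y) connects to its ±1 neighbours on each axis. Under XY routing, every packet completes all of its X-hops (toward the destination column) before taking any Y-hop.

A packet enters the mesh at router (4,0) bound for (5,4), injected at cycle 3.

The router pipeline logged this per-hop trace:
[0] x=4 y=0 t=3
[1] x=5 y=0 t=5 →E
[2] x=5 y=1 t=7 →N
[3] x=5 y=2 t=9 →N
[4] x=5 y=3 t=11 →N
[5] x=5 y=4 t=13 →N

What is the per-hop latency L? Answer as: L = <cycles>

L = 2

cyc[1] − cyc[0] = 5 − 3 = 2.
One hop costs L cycles, so L = 2.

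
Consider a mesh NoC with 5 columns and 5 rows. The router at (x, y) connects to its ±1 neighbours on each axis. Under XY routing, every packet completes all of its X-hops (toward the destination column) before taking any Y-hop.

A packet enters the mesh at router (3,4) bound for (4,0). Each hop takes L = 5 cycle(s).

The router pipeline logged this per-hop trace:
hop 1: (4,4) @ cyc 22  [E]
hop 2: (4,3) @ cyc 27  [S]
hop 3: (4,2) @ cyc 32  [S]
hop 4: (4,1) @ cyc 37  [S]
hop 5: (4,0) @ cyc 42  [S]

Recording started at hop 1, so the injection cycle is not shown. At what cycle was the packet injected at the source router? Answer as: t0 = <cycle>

Hop 1 reached at cycle 22; hop k is at t0 + k·L.
t0 = cyc[1] − L = 22 − 5 = 17.

t0 = 17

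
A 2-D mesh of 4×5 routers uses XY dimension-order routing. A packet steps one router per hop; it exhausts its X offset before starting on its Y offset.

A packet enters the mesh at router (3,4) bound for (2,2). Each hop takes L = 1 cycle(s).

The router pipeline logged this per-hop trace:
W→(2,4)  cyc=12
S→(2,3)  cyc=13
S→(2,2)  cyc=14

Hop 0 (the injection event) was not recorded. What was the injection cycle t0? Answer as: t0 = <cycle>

The first recorded entry is hop 1 at cycle 12.
Therefore t0 = 12 − L = 11.

t0 = 11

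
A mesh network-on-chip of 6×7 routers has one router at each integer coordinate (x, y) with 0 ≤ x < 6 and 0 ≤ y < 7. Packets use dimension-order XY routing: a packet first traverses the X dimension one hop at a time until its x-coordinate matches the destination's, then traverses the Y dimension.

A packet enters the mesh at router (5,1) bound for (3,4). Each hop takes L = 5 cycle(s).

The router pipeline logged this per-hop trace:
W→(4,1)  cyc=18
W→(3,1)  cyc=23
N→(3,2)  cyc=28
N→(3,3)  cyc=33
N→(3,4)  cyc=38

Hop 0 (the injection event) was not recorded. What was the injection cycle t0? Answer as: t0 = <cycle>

The first recorded entry is hop 1 at cycle 18.
t0 = cyc[1] − L = 18 − 5 = 13.

t0 = 13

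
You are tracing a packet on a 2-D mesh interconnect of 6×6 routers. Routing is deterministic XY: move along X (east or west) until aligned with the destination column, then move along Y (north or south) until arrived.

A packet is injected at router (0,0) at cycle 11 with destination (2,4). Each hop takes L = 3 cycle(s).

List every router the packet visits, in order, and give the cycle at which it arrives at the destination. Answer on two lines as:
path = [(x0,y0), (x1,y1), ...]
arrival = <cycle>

src (0,0)  cyc=11
E→(1,0)  cyc=14
E→(2,0)  cyc=17
N→(2,1)  cyc=20
N→(2,2)  cyc=23
N→(2,3)  cyc=26
N→(2,4)  cyc=29

path = [(0,0), (1,0), (2,0), (2,1), (2,2), (2,3), (2,4)]
arrival = 29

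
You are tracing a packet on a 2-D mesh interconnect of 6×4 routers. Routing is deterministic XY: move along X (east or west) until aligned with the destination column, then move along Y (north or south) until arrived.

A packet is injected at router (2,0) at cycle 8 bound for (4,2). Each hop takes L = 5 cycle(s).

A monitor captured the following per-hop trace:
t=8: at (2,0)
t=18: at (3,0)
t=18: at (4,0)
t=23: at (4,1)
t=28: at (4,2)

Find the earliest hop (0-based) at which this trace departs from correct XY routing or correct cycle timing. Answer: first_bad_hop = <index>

first_bad_hop = 1

hop 1: step (+1,+0), +10 cyc — BAD: Δcyc=10≠L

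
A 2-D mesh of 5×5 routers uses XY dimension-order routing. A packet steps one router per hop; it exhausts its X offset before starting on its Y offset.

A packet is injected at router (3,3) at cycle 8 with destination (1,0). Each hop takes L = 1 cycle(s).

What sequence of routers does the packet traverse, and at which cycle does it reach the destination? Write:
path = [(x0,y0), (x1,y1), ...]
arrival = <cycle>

[0] x=3 y=3 t=8
[1] x=2 y=3 t=9 →W
[2] x=1 y=3 t=10 →W
[3] x=1 y=2 t=11 →S
[4] x=1 y=1 t=12 →S
[5] x=1 y=0 t=13 →S

path = [(3,3), (2,3), (1,3), (1,2), (1,1), (1,0)]
arrival = 13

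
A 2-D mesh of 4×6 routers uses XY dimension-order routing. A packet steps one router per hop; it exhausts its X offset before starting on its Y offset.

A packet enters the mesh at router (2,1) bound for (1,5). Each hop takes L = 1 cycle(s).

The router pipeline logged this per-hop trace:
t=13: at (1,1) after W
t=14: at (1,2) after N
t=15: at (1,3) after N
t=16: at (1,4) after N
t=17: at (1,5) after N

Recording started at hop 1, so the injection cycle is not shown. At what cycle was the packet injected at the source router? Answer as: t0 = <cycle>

t0 = 12

The first recorded entry is hop 1 at cycle 13.
t0 = cyc[1] − L = 13 − 1 = 12.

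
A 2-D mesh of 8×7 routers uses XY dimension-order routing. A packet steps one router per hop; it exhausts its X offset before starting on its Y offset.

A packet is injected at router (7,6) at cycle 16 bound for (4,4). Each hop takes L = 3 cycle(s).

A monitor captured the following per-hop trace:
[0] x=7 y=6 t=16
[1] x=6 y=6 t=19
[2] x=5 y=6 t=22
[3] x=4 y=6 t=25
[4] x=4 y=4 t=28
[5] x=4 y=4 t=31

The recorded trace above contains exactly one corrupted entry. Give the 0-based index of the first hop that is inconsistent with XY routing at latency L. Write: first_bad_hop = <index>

hop 1: step (-1,+0), +3 cyc — ok
hop 2: step (-1,+0), +3 cyc — ok
hop 3: step (-1,+0), +3 cyc — ok
hop 4: step (+0,-2), +3 cyc — BAD: non-unit step

first_bad_hop = 4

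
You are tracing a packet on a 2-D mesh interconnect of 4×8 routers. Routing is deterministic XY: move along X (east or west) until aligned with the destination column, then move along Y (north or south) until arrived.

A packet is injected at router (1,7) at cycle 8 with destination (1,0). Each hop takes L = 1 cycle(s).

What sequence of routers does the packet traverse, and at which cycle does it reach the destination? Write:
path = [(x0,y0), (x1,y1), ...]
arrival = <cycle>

#0 — 1,7 | c8
#1 — 1,6 | c9 | S
#2 — 1,5 | c10 | S
#3 — 1,4 | c11 | S
#4 — 1,3 | c12 | S
#5 — 1,2 | c13 | S
#6 — 1,1 | c14 | S
#7 — 1,0 | c15 | S

path = [(1,7), (1,6), (1,5), (1,4), (1,3), (1,2), (1,1), (1,0)]
arrival = 15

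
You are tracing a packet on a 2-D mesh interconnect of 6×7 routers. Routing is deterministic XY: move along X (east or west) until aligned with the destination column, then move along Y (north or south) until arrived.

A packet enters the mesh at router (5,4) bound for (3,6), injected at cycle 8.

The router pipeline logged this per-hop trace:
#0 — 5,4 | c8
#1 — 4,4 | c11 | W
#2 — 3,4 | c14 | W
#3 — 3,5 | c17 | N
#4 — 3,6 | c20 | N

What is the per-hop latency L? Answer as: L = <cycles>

cyc[1] − cyc[0] = 11 − 8 = 3.
Each hop adds L, hence L = 3.

L = 3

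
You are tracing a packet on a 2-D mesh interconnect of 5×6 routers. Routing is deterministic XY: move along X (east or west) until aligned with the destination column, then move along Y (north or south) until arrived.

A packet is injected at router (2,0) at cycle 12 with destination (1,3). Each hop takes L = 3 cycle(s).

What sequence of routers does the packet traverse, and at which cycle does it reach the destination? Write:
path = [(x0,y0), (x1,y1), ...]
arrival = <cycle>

  0. router=(2,0) cycle=12 (inject)
  1. router=(1,0) cycle=15 dir=W
  2. router=(1,1) cycle=18 dir=N
  3. router=(1,2) cycle=21 dir=N
  4. router=(1,3) cycle=24 dir=N

path = [(2,0), (1,0), (1,1), (1,2), (1,3)]
arrival = 24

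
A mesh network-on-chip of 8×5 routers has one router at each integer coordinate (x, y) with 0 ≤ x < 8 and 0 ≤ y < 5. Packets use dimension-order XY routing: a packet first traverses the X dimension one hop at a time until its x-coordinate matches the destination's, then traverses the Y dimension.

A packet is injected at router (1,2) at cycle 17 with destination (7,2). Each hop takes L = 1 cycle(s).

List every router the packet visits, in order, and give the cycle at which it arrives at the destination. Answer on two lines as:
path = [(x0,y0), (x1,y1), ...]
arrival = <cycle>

#0 — 1,2 | c17
#1 — 2,2 | c18 | E
#2 — 3,2 | c19 | E
#3 — 4,2 | c20 | E
#4 — 5,2 | c21 | E
#5 — 6,2 | c22 | E
#6 — 7,2 | c23 | E

path = [(1,2), (2,2), (3,2), (4,2), (5,2), (6,2), (7,2)]
arrival = 23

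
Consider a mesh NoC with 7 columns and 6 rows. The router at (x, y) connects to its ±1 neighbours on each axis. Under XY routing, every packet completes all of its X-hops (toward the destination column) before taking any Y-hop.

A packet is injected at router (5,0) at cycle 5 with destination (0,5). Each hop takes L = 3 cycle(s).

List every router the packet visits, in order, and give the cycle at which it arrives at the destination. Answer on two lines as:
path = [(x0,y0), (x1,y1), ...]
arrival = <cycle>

path = [(5,0), (4,0), (3,0), (2,0), (1,0), (0,0), (0,1), (0,2), (0,3), (0,4), (0,5)]
arrival = 35

  0. router=(5,0) cycle=5 (inject)
  1. router=(4,0) cycle=8 dir=W
  2. router=(3,0) cycle=11 dir=W
  3. router=(2,0) cycle=14 dir=W
  4. router=(1,0) cycle=17 dir=W
  5. router=(0,0) cycle=20 dir=W
  6. router=(0,1) cycle=23 dir=N
  7. router=(0,2) cycle=26 dir=N
  8. router=(0,3) cycle=29 dir=N
  9. router=(0,4) cycle=32 dir=N
  10. router=(0,5) cycle=35 dir=N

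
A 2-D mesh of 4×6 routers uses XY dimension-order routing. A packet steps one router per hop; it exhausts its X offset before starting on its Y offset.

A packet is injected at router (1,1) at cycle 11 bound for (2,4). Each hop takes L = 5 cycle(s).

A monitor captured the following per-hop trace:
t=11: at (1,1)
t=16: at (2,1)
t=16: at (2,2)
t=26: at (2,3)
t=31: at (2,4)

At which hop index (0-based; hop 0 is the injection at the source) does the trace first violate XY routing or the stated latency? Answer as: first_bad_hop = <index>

first_bad_hop = 2

[1] (+1,+0) / 5c ⇒ ok
[2] (+0,+1) / 0c ⇒ BAD: Δcyc=0≠L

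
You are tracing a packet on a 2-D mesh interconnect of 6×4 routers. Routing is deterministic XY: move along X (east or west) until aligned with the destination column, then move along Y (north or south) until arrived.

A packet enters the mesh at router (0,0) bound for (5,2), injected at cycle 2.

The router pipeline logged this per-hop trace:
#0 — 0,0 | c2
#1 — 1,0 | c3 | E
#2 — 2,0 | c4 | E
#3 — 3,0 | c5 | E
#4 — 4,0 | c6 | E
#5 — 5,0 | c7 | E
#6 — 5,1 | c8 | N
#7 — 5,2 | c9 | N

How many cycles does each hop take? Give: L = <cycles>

cyc[1] − cyc[0] = 3 − 2 = 1.
One hop costs L cycles, so L = 1.

L = 1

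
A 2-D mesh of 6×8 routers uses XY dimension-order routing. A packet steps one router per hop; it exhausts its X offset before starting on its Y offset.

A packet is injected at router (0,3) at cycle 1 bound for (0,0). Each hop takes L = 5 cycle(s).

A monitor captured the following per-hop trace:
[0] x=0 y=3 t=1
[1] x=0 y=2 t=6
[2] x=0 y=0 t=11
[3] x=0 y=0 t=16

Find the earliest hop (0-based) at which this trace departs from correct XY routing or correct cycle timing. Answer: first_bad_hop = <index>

first_bad_hop = 2

[1] (+0,-1) / 5c ⇒ ok
[2] (+0,-2) / 5c ⇒ BAD: non-unit step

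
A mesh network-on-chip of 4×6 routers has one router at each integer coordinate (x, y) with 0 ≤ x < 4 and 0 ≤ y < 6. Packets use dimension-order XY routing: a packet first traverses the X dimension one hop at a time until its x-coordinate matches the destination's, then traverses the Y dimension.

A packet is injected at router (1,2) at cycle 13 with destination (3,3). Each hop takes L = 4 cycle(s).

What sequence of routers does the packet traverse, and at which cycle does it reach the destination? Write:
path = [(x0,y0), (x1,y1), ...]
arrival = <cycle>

path = [(1,2), (2,2), (3,2), (3,3)]
arrival = 25

hop 0: (1,2) @ cyc 13
hop 1: (2,2) @ cyc 17  [E]
hop 2: (3,2) @ cyc 21  [E]
hop 3: (3,3) @ cyc 25  [N]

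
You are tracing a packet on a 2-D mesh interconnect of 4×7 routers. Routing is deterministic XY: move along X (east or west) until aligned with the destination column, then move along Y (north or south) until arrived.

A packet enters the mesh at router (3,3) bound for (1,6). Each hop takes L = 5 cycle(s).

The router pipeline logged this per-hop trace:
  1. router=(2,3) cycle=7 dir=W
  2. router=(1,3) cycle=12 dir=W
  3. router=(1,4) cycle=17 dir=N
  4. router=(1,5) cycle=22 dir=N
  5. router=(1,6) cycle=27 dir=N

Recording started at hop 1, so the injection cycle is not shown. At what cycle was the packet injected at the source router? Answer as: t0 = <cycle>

t0 = 2

The first recorded entry is hop 1 at cycle 7.
So t0 = 7 − 1·5 = 2.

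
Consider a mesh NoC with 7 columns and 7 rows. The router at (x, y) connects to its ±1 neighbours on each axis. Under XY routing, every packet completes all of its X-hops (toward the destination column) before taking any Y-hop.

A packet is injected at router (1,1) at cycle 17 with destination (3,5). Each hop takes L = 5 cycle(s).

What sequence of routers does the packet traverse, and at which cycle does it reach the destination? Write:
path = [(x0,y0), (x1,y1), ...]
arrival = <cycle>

  0. router=(1,1) cycle=17 (inject)
  1. router=(2,1) cycle=22 dir=E
  2. router=(3,1) cycle=27 dir=E
  3. router=(3,2) cycle=32 dir=N
  4. router=(3,3) cycle=37 dir=N
  5. router=(3,4) cycle=42 dir=N
  6. router=(3,5) cycle=47 dir=N

path = [(1,1), (2,1), (3,1), (3,2), (3,3), (3,4), (3,5)]
arrival = 47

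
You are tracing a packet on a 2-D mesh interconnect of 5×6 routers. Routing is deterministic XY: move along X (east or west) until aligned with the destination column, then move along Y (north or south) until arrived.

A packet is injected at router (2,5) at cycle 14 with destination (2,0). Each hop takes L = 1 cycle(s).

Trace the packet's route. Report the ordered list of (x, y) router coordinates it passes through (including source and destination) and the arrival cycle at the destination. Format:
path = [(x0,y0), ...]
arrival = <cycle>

  0. router=(2,5) cycle=14 (inject)
  1. router=(2,4) cycle=15 dir=S
  2. router=(2,3) cycle=16 dir=S
  3. router=(2,2) cycle=17 dir=S
  4. router=(2,1) cycle=18 dir=S
  5. router=(2,0) cycle=19 dir=S

path = [(2,5), (2,4), (2,3), (2,2), (2,1), (2,0)]
arrival = 19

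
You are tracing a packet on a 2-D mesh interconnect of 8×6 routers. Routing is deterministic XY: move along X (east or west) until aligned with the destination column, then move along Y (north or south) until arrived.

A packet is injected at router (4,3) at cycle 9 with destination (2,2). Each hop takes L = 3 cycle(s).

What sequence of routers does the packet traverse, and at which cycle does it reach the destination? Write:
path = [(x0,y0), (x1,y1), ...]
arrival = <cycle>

path = [(4,3), (3,3), (2,3), (2,2)]
arrival = 18

t=9: at (4,3)
t=12: at (3,3) after W
t=15: at (2,3) after W
t=18: at (2,2) after S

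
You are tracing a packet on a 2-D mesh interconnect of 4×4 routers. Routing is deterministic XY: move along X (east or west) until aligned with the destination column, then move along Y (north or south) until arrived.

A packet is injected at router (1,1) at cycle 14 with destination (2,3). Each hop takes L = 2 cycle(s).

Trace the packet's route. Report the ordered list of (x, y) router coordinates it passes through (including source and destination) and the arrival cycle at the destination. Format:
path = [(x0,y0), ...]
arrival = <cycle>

path = [(1,1), (2,1), (2,2), (2,3)]
arrival = 20

t=14: at (1,1)
t=16: at (2,1) after E
t=18: at (2,2) after N
t=20: at (2,3) after N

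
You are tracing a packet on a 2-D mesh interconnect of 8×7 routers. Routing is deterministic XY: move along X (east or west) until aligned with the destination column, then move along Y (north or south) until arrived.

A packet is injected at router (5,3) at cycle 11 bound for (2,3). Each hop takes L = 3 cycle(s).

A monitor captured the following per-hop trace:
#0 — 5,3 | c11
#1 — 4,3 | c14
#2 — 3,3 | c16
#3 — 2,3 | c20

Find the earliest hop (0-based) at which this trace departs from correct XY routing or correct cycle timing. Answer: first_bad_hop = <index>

first_bad_hop = 2

  1: Δx=-1 Δy=+0 Δt=3 [ok]
  2: Δx=-1 Δy=+0 Δt=2 [BAD: Δcyc=2≠L]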